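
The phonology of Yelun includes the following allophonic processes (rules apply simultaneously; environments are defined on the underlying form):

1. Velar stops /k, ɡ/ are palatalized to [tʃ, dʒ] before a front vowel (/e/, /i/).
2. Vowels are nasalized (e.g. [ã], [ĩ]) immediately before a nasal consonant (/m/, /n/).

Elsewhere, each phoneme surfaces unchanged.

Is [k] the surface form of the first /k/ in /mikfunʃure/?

Yes

/k/ (between /i/ and /f/) is in the target of rule 1 but the environment (before a front vowel) is not met → [k].
The actual realization is [k], which matches [k].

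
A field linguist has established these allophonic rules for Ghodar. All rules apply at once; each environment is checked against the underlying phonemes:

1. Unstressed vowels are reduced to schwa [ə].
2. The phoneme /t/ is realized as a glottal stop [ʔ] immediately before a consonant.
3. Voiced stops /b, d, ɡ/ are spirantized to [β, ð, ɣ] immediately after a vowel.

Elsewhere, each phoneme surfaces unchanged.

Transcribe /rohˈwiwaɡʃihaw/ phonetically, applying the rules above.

/r/ (word-initial) is unaffected → [r].
/o/ — between /r/ and /h/, in an unstressed syllable — surfaces as [ə] (rule 1).
/h/ stays [h].
/w/ (between /h/ and /i/): no rule targets it → [w].
/i/ — between /w/ and /w/; rule 1 does not apply here → [i].
/w/ (between /i/ and /a/): no rule targets it → [w].
Rule 1 applies to /a/ (between /w/ and /ɡ/: in an unstressed syllable) → [ə].
/ɡ/ (between /a/ and /ʃ/): immediately after a vowel, so rule 3 applies → [ɣ].
/ʃ/ (between /ɡ/ and /i/): no rule targets it → [ʃ].
/i/ — between /ʃ/ and /h/, in an unstressed syllable — surfaces as [ə] (rule 1).
/h/ (between /i/ and /a/): no rule targets it → [h].
/a/ — between /h/ and /w/, in an unstressed syllable — surfaces as [ə] (rule 1).
/w/ (word-final) is unaffected → [w].

[rəhˈwiwəɣʃəhəw]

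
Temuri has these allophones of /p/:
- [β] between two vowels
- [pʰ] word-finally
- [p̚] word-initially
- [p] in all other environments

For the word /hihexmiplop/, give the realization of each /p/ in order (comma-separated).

[p], [pʰ]

Occurrence 1 (position 8): no conditioning environment matches → elsewhere allophone [p].
Occurrence 2 (position 11): word-finally → [pʰ].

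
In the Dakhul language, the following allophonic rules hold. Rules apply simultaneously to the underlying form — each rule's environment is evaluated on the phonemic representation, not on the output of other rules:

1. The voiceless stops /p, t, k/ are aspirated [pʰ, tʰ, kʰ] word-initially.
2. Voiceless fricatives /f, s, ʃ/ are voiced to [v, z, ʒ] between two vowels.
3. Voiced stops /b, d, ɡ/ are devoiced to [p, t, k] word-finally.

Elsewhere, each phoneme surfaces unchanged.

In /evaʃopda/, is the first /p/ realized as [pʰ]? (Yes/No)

No

/p/ — between /o/ and /d/; rule 1 does not apply here → [p].
The actual realization is [p], not [pʰ].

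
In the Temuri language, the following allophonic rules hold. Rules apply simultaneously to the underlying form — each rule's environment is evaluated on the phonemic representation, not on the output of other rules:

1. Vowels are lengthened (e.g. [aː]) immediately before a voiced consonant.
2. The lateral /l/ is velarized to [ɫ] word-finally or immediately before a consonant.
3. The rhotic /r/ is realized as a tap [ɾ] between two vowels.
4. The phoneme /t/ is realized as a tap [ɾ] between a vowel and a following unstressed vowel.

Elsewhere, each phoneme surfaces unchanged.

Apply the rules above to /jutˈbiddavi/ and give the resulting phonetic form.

/j/ (word-initial): no rule targets it → [j].
/u/ — between /j/ and /t/; rule 1 does not apply here → [u].
/t/ (between /u/ and /b/): rule 4 targets it, but not between a vowel and a following unstressed vowel → unchanged [t].
/b/ — not in any rule's target class → [b].
/i/ (between /b/ and /d/) occurs before a voiced consonant → [iː] by rule 1.
/d/ (between /i/ and /d/) is unaffected → [d].
/d/ stays [d].
/a/ (between /d/ and /v/) occurs before a voiced consonant → [aː] by rule 1.
/v/ — not in any rule's target class → [v].
/i/ (word-final) fails the environment for rule 1, so it stays [i].

[jutˈbiːddaːvi]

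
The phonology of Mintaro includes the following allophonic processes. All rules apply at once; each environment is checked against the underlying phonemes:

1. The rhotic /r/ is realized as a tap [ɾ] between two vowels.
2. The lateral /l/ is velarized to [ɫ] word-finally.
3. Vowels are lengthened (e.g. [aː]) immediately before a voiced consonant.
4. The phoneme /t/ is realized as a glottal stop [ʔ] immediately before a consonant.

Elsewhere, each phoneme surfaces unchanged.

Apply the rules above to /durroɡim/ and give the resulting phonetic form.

[duːrroːɡiːm]

/d/ (word-initial): no rule targets it → [d].
/u/ (between /d/ and /r/): before a voiced consonant, so rule 3 applies → [uː].
/r/ (between /u/ and /r/) fails the environment for rule 1, so it stays [r].
/r/ (between /r/ and /o/) is in the target of rule 1 but the environment (between two vowels) is not met → [r].
Rule 3 applies to /o/ (between /r/ and /ɡ/: before a voiced consonant) → [oː].
/ɡ/ stays [ɡ].
/i/ — between /ɡ/ and /m/, before a voiced consonant — surfaces as [iː] (rule 3).
/m/ (word-final) is unaffected → [m].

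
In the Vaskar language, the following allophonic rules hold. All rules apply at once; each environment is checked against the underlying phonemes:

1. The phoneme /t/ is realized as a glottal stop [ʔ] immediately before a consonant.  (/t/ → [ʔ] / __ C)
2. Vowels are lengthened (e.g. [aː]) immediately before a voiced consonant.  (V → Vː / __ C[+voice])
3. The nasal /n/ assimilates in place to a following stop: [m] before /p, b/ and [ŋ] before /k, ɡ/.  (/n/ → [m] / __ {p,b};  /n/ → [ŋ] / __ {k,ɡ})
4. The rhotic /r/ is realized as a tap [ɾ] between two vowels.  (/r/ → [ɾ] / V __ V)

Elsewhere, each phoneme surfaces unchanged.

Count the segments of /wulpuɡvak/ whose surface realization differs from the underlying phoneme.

Segments that undergo a rule: /u/ → [uː] (rule 2); /u/ → [uː] (rule 2).
All other segments surface unchanged.

2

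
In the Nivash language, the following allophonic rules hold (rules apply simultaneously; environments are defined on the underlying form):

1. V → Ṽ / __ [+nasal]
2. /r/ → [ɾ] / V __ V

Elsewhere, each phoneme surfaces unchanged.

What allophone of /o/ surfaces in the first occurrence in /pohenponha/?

[o]

/o/ — between /p/ and /h/; rule 1 does not apply here → [o].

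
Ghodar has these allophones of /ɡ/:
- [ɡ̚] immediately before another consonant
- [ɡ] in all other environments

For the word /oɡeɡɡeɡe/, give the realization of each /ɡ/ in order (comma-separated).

[ɡ], [ɡ̚], [ɡ], [ɡ]

Occurrence 1 (position 2): no conditioning environment matches → elsewhere allophone [ɡ].
Occurrence 2 (position 4): immediately before another consonant → [ɡ̚].
Occurrence 3 (position 5): no conditioning environment matches → elsewhere allophone [ɡ].
Occurrence 4 (position 7): no conditioning environment matches → elsewhere allophone [ɡ].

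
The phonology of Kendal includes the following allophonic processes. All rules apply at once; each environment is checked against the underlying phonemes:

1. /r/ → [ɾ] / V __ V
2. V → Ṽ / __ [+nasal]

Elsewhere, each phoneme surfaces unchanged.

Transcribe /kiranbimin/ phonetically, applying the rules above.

[kiɾãnbĩmĩn]

/k/ (word-initial) is unaffected → [k].
/i/ (between /k/ and /r/) fails the environment for rule 2, so it stays [i].
/r/ — between /i/ and /a/, between two vowels — surfaces as [ɾ] (rule 1).
/a/ — between /r/ and /n/, before a nasal consonant — surfaces as [ã] (rule 2).
/n/ (between /a/ and /b/): no rule targets it → [n].
/b/ stays [b].
/i/ — between /b/ and /m/, before a nasal consonant — surfaces as [ĩ] (rule 2).
/m/ (between /i/ and /i/): no rule targets it → [m].
/i/ (between /m/ and /n/): before a nasal consonant, so rule 2 applies → [ĩ].
/n/ — not in any rule's target class → [n].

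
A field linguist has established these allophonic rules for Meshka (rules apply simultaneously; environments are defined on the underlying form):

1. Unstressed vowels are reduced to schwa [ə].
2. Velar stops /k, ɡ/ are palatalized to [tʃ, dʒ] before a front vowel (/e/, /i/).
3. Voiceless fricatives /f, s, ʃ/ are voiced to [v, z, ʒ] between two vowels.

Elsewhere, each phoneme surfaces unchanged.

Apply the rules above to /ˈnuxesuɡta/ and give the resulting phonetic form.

/n/ stays [n].
/u/ (between /n/ and /x/): rule 1 targets it, but not in an unstressed syllable → unchanged [u].
/x/ (between /u/ and /e/): no rule targets it → [x].
/e/ (between /x/ and /s/): in an unstressed syllable, so rule 1 applies → [ə].
/s/ — between /e/ and /u/, between two vowels — surfaces as [z] (rule 3).
/u/ (between /s/ and /ɡ/) occurs in an unstressed syllable → [ə] by rule 1.
/ɡ/ (between /u/ and /t/) fails the environment for rule 2, so it stays [ɡ].
/t/ stays [t].
/a/ meets the environment for rule 1 (in an unstressed syllable) → [ə].

[ˈnuxəzəɡtə]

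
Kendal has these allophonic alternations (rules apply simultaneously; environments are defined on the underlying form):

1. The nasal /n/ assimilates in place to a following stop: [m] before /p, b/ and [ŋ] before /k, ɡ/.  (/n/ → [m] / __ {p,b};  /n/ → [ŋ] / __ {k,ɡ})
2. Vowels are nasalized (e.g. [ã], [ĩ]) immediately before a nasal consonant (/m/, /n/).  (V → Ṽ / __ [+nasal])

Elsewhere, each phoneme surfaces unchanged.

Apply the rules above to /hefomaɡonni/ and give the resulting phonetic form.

/h/ stays [h].
/e/ (between /h/ and /f/) fails the environment for rule 2, so it stays [e].
/f/ (between /e/ and /o/): no rule targets it → [f].
Rule 2 applies to /o/ (between /f/ and /m/: before a nasal consonant) → [õ].
/m/ — not in any rule's target class → [m].
/a/ (between /m/ and /ɡ/): rule 2 targets it, but not before a nasal consonant → unchanged [a].
/ɡ/ (between /a/ and /o/): no rule targets it → [ɡ].
/o/ (between /ɡ/ and /n/): before a nasal consonant, so rule 2 applies → [õ].
/n/ (between /o/ and /n/) fails the environment for rule 1, so it stays [n].
/n/ (between /n/ and /i/): rule 1 targets it, but not before a labial or velar stop → unchanged [n].
/i/ (word-final): rule 2 targets it, but not before a nasal consonant → unchanged [i].

[hefõmaɡõnni]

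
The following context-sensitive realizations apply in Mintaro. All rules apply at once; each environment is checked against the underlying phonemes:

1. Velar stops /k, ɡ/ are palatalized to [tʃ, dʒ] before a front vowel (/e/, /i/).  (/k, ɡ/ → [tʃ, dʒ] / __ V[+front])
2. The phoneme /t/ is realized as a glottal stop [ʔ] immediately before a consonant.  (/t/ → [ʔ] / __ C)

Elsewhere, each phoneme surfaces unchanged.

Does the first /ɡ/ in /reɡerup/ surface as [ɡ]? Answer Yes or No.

/ɡ/ — between /e/ and /e/, before a front vowel — surfaces as [dʒ] (rule 1).
The actual realization is [dʒ], not [ɡ].

No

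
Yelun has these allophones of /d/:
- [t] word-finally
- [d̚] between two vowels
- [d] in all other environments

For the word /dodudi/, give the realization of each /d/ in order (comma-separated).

[d], [d̚], [d̚]

Occurrence 1 (position 1): no conditioning environment matches → elsewhere allophone [d].
Occurrence 2 (position 3): between two vowels → [d̚].
Occurrence 3 (position 5): between two vowels → [d̚].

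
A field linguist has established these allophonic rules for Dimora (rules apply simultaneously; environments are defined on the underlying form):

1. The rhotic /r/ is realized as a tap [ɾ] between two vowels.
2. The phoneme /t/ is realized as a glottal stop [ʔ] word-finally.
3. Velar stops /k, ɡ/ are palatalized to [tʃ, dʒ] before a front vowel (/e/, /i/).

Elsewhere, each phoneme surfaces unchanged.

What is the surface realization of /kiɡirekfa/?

Rule 3 applies to /k/ (word-initial: before a front vowel) → [tʃ].
/i/ (between /k/ and /ɡ/) is unaffected → [i].
/ɡ/ (between /i/ and /i/): before a front vowel, so rule 3 applies → [dʒ].
/i/ (between /ɡ/ and /r/): no rule targets it → [i].
/r/ (between /i/ and /e/) occurs between two vowels → [ɾ] by rule 1.
/e/ — not in any rule's target class → [e].
/k/ (between /e/ and /f/): rule 3 targets it, but not before a front vowel → unchanged [k].
/f/ stays [f].
/a/ stays [a].

[tʃidʒiɾekfa]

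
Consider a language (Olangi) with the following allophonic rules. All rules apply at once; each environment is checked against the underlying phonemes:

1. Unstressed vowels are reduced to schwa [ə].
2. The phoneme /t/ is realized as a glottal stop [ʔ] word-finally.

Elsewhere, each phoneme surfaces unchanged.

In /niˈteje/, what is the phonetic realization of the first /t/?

/t/ (between /i/ and /e/): rule 2 targets it, but not word-finally → unchanged [t].

[t]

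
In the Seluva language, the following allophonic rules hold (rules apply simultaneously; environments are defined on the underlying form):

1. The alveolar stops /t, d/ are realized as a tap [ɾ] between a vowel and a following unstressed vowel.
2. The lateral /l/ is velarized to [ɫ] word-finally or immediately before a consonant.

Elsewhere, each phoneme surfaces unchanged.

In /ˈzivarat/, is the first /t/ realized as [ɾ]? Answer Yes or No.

/t/ (word-final): rule 1 targets it, but not between a vowel and a following unstressed vowel → unchanged [t].
The actual realization is [t], not [ɾ].

No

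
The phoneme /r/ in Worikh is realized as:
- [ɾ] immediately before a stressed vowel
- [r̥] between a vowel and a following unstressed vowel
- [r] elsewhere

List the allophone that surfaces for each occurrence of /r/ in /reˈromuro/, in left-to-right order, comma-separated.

[r], [ɾ], [r̥]

Occurrence 1 (position 1): no conditioning environment matches → elsewhere allophone [r].
Occurrence 2 (position 3): immediately before a stressed vowel → [ɾ].
Occurrence 3 (position 7): between a vowel and a following unstressed vowel → [r̥].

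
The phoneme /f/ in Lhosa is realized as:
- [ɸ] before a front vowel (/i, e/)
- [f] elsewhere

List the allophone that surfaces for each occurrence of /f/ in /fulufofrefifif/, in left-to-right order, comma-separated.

[f], [f], [f], [ɸ], [ɸ], [f]

Occurrence 1 (position 1): no conditioning environment matches → elsewhere allophone [f].
Occurrence 2 (position 5): no conditioning environment matches → elsewhere allophone [f].
Occurrence 3 (position 7): no conditioning environment matches → elsewhere allophone [f].
Occurrence 4 (position 10): before a front vowel (/i, e/) → [ɸ].
Occurrence 5 (position 12): before a front vowel (/i, e/) → [ɸ].
Occurrence 6 (position 14): no conditioning environment matches → elsewhere allophone [f].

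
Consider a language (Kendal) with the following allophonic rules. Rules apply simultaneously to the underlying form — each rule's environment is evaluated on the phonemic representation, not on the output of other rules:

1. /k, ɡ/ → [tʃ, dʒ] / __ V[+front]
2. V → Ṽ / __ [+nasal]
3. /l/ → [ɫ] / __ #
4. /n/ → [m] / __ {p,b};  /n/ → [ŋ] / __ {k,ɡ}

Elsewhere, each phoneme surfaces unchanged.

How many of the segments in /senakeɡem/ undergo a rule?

Segments that undergo a rule: /e/ → [ẽ] (rule 2); /k/ → [tʃ] (rule 1); /ɡ/ → [dʒ] (rule 1); /e/ → [ẽ] (rule 2).
All other segments surface unchanged.

4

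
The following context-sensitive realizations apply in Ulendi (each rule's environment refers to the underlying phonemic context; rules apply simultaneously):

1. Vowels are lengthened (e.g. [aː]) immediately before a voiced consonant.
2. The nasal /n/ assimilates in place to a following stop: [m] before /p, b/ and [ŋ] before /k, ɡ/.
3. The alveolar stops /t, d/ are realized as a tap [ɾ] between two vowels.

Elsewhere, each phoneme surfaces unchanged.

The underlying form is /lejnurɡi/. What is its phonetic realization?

[leːjnuːrɡi]

/l/ — not in any rule's target class → [l].
Rule 1 applies to /e/ (between /l/ and /j/: before a voiced consonant) → [eː].
/j/ (between /e/ and /n/) is unaffected → [j].
/n/ — between /j/ and /u/; rule 2 does not apply here → [n].
/u/ (between /n/ and /r/): before a voiced consonant, so rule 1 applies → [uː].
/r/ (between /u/ and /ɡ/): no rule targets it → [r].
/ɡ/ — not in any rule's target class → [ɡ].
/i/ (word-final) is in the target of rule 1 but the environment (before a voiced consonant) is not met → [i].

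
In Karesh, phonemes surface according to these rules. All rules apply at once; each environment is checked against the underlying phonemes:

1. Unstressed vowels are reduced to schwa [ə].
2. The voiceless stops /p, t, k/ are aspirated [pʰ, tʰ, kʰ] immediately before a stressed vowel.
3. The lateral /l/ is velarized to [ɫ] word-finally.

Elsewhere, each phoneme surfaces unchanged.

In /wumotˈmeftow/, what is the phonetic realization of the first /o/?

/o/ meets the environment for rule 1 (in an unstressed syllable) → [ə].

[ə]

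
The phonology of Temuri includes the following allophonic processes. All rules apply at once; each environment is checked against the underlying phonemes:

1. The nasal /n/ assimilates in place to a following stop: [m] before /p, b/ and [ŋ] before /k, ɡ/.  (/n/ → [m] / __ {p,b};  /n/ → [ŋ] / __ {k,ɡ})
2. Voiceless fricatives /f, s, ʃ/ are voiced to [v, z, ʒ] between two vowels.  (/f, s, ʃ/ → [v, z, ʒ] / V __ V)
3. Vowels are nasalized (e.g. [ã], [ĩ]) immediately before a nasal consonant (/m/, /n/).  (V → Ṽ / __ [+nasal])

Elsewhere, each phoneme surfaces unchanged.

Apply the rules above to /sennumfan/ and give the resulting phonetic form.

[sẽnnũmfãn]

/s/ (word-initial): rule 2 targets it, but not between two vowels → unchanged [s].
/e/ meets the environment for rule 3 (before a nasal consonant) → [ẽ].
/n/ — between /e/ and /n/; rule 1 does not apply here → [n].
/n/ (between /n/ and /u/): rule 1 targets it, but not before a labial or velar stop → unchanged [n].
/u/ — between /n/ and /m/, before a nasal consonant — surfaces as [ũ] (rule 3).
/f/ (between /m/ and /a/) fails the environment for rule 2, so it stays [f].
/a/ (between /f/ and /n/) occurs before a nasal consonant → [ã] by rule 3.
/n/ (word-final) is in the target of rule 1 but the environment (before a labial or velar stop) is not met → [n].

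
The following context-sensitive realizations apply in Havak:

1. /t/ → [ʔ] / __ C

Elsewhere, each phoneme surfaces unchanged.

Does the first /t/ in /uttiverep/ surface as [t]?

No

/t/ (between /u/ and /t/) occurs immediately before a consonant → [ʔ] by rule 1.
The actual realization is [ʔ], not [t].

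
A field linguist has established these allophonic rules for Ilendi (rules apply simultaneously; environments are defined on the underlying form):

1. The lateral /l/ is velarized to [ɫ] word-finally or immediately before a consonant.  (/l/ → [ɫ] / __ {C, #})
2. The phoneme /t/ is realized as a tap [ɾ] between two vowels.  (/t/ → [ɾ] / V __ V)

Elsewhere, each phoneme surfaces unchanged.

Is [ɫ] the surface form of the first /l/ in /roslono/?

/l/ (between /s/ and /o/) fails the environment for rule 1, so it stays [l].
The actual realization is [l], not [ɫ].

No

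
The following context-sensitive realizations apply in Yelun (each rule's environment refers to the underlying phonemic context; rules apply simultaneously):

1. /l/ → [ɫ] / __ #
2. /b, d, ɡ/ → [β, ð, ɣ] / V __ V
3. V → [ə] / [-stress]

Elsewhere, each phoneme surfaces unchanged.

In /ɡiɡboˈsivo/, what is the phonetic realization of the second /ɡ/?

/ɡ/ (between /i/ and /b/) is in the target of rule 2 but the environment (between two vowels) is not met → [ɡ].

[ɡ]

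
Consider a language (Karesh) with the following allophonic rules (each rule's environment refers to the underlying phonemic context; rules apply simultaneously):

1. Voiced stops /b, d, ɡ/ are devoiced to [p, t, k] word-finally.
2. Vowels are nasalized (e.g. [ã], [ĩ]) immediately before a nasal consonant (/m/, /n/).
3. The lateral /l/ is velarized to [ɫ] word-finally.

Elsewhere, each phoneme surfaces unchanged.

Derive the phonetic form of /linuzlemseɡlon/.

[lĩnuzlẽmseɡlõn]

/l/ (word-initial): rule 3 targets it, but not word-finally → unchanged [l].
/i/ (between /l/ and /n/): before a nasal consonant, so rule 2 applies → [ĩ].
/u/ (between /n/ and /z/) is in the target of rule 2 but the environment (before a nasal consonant) is not met → [u].
/l/ (between /z/ and /e/) fails the environment for rule 3, so it stays [l].
/e/ — between /l/ and /m/, before a nasal consonant — surfaces as [ẽ] (rule 2).
/e/ (between /s/ and /ɡ/): rule 2 targets it, but not before a nasal consonant → unchanged [e].
/ɡ/ (between /e/ and /l/) fails the environment for rule 1, so it stays [ɡ].
/l/ (between /ɡ/ and /o/) fails the environment for rule 3, so it stays [l].
/o/ meets the environment for rule 2 (before a nasal consonant) → [õ].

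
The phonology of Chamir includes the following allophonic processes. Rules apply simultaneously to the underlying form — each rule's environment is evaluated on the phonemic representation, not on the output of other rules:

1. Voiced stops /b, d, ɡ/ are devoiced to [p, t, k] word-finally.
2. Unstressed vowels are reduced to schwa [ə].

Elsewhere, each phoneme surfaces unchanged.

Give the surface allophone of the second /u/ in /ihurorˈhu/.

/u/ (word-final): rule 2 targets it, but not in an unstressed syllable → unchanged [u].

[u]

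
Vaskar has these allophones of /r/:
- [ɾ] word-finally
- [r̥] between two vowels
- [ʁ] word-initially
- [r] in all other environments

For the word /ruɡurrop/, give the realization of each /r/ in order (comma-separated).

Occurrence 1 (position 1): word-initially → [ʁ].
Occurrence 2 (position 5): no conditioning environment matches → elsewhere allophone [r].
Occurrence 3 (position 6): no conditioning environment matches → elsewhere allophone [r].

[ʁ], [r], [r]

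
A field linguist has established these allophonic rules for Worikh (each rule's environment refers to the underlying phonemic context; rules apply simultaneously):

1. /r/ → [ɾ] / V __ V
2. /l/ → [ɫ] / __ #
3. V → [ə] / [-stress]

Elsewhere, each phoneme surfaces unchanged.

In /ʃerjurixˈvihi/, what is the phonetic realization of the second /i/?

/i/ — between /v/ and /h/; rule 3 does not apply here → [i].

[i]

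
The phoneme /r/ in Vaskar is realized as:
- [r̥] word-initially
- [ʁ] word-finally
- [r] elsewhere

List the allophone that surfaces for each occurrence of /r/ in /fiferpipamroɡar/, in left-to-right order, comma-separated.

Occurrence 1 (position 5): no conditioning environment matches → elsewhere allophone [r].
Occurrence 2 (position 11): no conditioning environment matches → elsewhere allophone [r].
Occurrence 3 (position 15): word-finally → [ʁ].

[r], [r], [ʁ]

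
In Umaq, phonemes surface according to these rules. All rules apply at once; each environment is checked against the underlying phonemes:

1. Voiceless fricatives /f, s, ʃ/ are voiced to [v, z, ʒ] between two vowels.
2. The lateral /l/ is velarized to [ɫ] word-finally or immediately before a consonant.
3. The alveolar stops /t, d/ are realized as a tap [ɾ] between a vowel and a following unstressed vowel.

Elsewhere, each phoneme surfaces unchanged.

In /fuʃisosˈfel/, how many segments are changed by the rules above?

Segments that undergo a rule: /ʃ/ → [ʒ] (rule 1); /s/ → [z] (rule 1); /l/ → [ɫ] (rule 2).
All other segments surface unchanged.

3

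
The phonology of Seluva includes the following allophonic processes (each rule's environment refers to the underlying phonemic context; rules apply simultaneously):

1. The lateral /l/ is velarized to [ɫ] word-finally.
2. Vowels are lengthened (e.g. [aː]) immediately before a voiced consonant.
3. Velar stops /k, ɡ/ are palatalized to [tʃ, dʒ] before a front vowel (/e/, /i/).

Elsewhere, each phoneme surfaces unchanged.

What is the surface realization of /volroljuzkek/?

[voːlroːljuːztʃek]

/v/ (word-initial) is unaffected → [v].
/o/ — between /v/ and /l/, before a voiced consonant — surfaces as [oː] (rule 2).
/l/ (between /o/ and /r/) is in the target of rule 1 but the environment (word-finally) is not met → [l].
/r/ — not in any rule's target class → [r].
Rule 2 applies to /o/ (between /r/ and /l/: before a voiced consonant) → [oː].
/l/ (between /o/ and /j/): rule 1 targets it, but not word-finally → unchanged [l].
/j/ (between /l/ and /u/): no rule targets it → [j].
/u/ meets the environment for rule 2 (before a voiced consonant) → [uː].
/z/ (between /u/ and /k/) is unaffected → [z].
/k/ (between /z/ and /e/) occurs before a front vowel → [tʃ] by rule 3.
/e/ (between /k/ and /k/) is in the target of rule 2 but the environment (before a voiced consonant) is not met → [e].
/k/ (word-final) fails the environment for rule 3, so it stays [k].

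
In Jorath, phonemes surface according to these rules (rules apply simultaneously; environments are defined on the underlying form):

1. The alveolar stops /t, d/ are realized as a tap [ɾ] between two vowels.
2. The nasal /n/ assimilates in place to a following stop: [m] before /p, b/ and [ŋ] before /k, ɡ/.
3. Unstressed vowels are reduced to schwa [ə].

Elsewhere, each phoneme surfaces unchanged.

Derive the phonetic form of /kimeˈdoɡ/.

[kəməˈɾoɡ]

/i/ meets the environment for rule 3 (in an unstressed syllable) → [ə].
Rule 3 applies to /e/ (between /m/ and /d/: in an unstressed syllable) → [ə].
/d/ (between /e/ and /o/): between two vowels, so rule 1 applies → [ɾ].
/o/ (between /d/ and /ɡ/): rule 3 targets it, but not in an unstressed syllable → unchanged [o].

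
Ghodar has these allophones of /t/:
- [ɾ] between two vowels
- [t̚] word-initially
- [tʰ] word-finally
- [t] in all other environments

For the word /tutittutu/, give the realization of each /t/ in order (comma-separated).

Occurrence 1 (position 1): word-initially → [t̚].
Occurrence 2 (position 3): between two vowels → [ɾ].
Occurrence 3 (position 5): no conditioning environment matches → elsewhere allophone [t].
Occurrence 4 (position 6): no conditioning environment matches → elsewhere allophone [t].
Occurrence 5 (position 8): between two vowels → [ɾ].

[t̚], [ɾ], [t], [t], [ɾ]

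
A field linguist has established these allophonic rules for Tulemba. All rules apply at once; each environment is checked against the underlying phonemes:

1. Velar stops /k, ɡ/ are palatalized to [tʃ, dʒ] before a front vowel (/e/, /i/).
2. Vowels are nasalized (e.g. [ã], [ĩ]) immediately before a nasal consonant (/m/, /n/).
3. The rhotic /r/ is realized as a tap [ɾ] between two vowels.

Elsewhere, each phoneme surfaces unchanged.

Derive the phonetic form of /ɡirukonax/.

/ɡ/ meets the environment for rule 1 (before a front vowel) → [dʒ].
/i/ (between /ɡ/ and /r/): rule 2 targets it, but not before a nasal consonant → unchanged [i].
/r/ meets the environment for rule 3 (between two vowels) → [ɾ].
/u/ (between /r/ and /k/): rule 2 targets it, but not before a nasal consonant → unchanged [u].
/k/ (between /u/ and /o/): rule 1 targets it, but not before a front vowel → unchanged [k].
/o/ (between /k/ and /n/): before a nasal consonant, so rule 2 applies → [õ].
/a/ (between /n/ and /x/): rule 2 targets it, but not before a nasal consonant → unchanged [a].

[dʒiɾukõnax]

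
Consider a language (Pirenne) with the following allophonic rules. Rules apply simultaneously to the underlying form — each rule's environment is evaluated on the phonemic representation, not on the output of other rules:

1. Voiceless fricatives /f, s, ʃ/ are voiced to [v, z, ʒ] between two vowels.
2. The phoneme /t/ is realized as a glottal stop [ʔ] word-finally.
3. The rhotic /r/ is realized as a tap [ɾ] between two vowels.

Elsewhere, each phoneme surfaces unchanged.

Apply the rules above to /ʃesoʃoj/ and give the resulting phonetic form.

[ʃezoʒoj]

/ʃ/ (word-initial): rule 1 targets it, but not between two vowels → unchanged [ʃ].
/e/ (between /ʃ/ and /s/): no rule targets it → [e].
/s/ (between /e/ and /o/) occurs between two vowels → [z] by rule 1.
/o/ stays [o].
/ʃ/ (between /o/ and /o/): between two vowels, so rule 1 applies → [ʒ].
/o/ (between /ʃ/ and /j/) is unaffected → [o].
/j/ (word-final) is unaffected → [j].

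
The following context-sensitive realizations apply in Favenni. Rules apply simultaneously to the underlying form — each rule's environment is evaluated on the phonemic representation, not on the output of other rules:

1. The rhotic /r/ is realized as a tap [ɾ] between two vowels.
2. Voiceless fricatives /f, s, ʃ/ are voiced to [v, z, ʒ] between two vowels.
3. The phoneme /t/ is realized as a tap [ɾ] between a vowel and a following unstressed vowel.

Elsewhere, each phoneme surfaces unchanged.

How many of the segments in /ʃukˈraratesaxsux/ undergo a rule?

Segments that undergo a rule: /r/ → [ɾ] (rule 1); /t/ → [ɾ] (rule 3); /s/ → [z] (rule 2).
All other segments surface unchanged.

3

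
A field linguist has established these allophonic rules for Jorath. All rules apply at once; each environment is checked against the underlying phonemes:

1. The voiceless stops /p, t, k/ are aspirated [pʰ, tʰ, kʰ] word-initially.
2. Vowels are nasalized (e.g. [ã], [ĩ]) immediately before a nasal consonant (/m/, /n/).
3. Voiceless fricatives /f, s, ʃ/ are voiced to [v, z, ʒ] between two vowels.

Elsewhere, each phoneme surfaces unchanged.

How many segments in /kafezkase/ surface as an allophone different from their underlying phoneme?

Segments that undergo a rule: /k/ → [kʰ] (rule 1); /f/ → [v] (rule 3); /s/ → [z] (rule 3).
All other segments surface unchanged.

3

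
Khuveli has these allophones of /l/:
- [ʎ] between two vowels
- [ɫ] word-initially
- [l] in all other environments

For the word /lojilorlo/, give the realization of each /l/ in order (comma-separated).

[ɫ], [ʎ], [l]

Occurrence 1 (position 1): word-initially → [ɫ].
Occurrence 2 (position 5): between two vowels → [ʎ].
Occurrence 3 (position 8): no conditioning environment matches → elsewhere allophone [l].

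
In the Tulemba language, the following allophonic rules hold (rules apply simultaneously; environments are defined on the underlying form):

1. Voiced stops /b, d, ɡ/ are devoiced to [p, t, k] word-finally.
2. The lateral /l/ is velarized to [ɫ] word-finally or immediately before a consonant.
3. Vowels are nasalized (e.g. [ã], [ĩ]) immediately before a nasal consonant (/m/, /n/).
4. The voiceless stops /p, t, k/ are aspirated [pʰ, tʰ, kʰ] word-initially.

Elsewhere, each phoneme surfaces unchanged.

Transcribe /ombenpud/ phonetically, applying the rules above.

/o/ (word-initial): before a nasal consonant, so rule 3 applies → [õ].
/m/ (between /o/ and /b/) is unaffected → [m].
/b/ (between /m/ and /e/): rule 1 targets it, but not word-finally → unchanged [b].
/e/ meets the environment for rule 3 (before a nasal consonant) → [ẽ].
/n/ — not in any rule's target class → [n].
/p/ (between /n/ and /u/) is in the target of rule 4 but the environment (word-initially) is not met → [p].
/u/ (between /p/ and /d/): rule 3 targets it, but not before a nasal consonant → unchanged [u].
/d/ meets the environment for rule 1 (word-finally) → [t].

[õmbẽnput]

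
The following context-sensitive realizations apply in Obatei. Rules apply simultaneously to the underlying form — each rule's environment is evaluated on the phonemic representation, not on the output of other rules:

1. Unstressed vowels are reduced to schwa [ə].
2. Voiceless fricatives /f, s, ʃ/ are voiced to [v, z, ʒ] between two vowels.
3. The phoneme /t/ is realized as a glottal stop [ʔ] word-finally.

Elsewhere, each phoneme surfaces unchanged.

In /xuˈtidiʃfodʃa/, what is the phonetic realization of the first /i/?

/i/ (between /t/ and /d/) fails the environment for rule 1, so it stays [i].

[i]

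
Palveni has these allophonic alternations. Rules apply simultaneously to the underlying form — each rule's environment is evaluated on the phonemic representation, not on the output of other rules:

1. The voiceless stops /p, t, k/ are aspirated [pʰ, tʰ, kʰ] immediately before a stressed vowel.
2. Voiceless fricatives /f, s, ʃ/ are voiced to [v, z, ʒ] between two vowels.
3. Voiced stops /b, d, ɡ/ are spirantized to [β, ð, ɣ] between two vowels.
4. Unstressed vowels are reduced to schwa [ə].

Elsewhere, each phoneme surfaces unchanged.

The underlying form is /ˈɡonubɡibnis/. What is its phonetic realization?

[ˈɡonəbɡəbnəs]

/ɡ/ — word-initial; rule 3 does not apply here → [ɡ].
/o/ (between /ɡ/ and /n/): rule 4 targets it, but not in an unstressed syllable → unchanged [o].
/n/ (between /o/ and /u/): no rule targets it → [n].
/u/ meets the environment for rule 4 (in an unstressed syllable) → [ə].
/b/ (between /u/ and /ɡ/) is in the target of rule 3 but the environment (between two vowels) is not met → [b].
/ɡ/ (between /b/ and /i/) is in the target of rule 3 but the environment (between two vowels) is not met → [ɡ].
Rule 4 applies to /i/ (between /ɡ/ and /b/: in an unstressed syllable) → [ə].
/b/ (between /i/ and /n/) is in the target of rule 3 but the environment (between two vowels) is not met → [b].
/n/ (between /b/ and /i/): no rule targets it → [n].
/i/ — between /n/ and /s/, in an unstressed syllable — surfaces as [ə] (rule 4).
/s/ (word-final) is in the target of rule 2 but the environment (between two vowels) is not met → [s].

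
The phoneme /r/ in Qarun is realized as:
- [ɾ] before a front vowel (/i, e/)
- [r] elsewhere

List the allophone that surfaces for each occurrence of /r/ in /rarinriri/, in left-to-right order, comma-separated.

[r], [ɾ], [ɾ], [ɾ]

Occurrence 1 (position 1): no conditioning environment matches → elsewhere allophone [r].
Occurrence 2 (position 3): before a front vowel (/i, e/) → [ɾ].
Occurrence 3 (position 6): before a front vowel (/i, e/) → [ɾ].
Occurrence 4 (position 8): before a front vowel (/i, e/) → [ɾ].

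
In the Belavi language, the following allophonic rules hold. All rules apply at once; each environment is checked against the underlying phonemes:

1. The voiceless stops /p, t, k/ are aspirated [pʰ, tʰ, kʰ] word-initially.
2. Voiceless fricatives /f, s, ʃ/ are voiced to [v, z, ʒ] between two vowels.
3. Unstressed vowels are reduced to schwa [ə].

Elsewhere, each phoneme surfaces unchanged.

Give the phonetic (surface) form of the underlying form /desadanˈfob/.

/d/ (word-initial): no rule targets it → [d].
/e/ (between /d/ and /s/): in an unstressed syllable, so rule 3 applies → [ə].
Rule 2 applies to /s/ (between /e/ and /a/: between two vowels) → [z].
/a/ — between /s/ and /d/, in an unstressed syllable — surfaces as [ə] (rule 3).
/d/ — not in any rule's target class → [d].
/a/ — between /d/ and /n/, in an unstressed syllable — surfaces as [ə] (rule 3).
/n/ (between /a/ and /f/): no rule targets it → [n].
/f/ (between /n/ and /o/) is in the target of rule 2 but the environment (between two vowels) is not met → [f].
/o/ (between /f/ and /b/): rule 3 targets it, but not in an unstressed syllable → unchanged [o].
/b/ — not in any rule's target class → [b].

[dəzədənˈfob]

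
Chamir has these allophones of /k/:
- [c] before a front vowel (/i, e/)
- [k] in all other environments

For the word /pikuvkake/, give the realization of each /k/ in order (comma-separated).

Occurrence 1 (position 3): no conditioning environment matches → elsewhere allophone [k].
Occurrence 2 (position 6): no conditioning environment matches → elsewhere allophone [k].
Occurrence 3 (position 8): before a front vowel → [c].

[k], [k], [c]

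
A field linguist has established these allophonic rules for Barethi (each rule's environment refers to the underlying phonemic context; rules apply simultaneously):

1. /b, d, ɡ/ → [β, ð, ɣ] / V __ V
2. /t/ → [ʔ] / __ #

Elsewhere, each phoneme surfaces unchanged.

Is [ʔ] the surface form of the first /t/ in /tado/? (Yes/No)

/t/ — word-initial; rule 2 does not apply here → [t].
The actual realization is [t], not [ʔ].

No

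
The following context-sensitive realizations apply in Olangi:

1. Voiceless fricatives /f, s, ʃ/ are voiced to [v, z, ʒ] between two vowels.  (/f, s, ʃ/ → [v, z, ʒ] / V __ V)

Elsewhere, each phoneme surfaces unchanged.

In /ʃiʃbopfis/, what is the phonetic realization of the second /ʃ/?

/ʃ/ (between /i/ and /b/) fails the environment for rule 1, so it stays [ʃ].

[ʃ]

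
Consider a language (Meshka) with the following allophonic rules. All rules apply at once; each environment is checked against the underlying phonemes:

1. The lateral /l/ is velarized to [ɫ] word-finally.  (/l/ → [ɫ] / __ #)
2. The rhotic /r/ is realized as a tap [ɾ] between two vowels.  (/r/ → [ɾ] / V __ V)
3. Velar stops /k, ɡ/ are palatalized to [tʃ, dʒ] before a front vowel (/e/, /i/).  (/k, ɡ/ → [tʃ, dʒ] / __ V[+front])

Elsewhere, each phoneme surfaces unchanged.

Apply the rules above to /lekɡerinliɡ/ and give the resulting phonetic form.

[lekdʒeɾinliɡ]

/l/ (word-initial): rule 1 targets it, but not word-finally → unchanged [l].
/e/ stays [e].
/k/ (between /e/ and /ɡ/) is in the target of rule 3 but the environment (before a front vowel) is not met → [k].
Rule 3 applies to /ɡ/ (between /k/ and /e/: before a front vowel) → [dʒ].
/e/ (between /ɡ/ and /r/): no rule targets it → [e].
/r/ (between /e/ and /i/): between two vowels, so rule 2 applies → [ɾ].
/i/ (between /r/ and /n/) is unaffected → [i].
/n/ (between /i/ and /l/): no rule targets it → [n].
/l/ — between /n/ and /i/; rule 1 does not apply here → [l].
/i/ — not in any rule's target class → [i].
/ɡ/ (word-final): rule 3 targets it, but not before a front vowel → unchanged [ɡ].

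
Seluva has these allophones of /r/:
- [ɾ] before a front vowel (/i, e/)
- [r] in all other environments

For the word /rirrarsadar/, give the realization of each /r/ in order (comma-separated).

[ɾ], [r], [r], [r], [r]

Occurrence 1 (position 1): before a front vowel (/i, e/) → [ɾ].
Occurrence 2 (position 3): no conditioning environment matches → elsewhere allophone [r].
Occurrence 3 (position 4): no conditioning environment matches → elsewhere allophone [r].
Occurrence 4 (position 6): no conditioning environment matches → elsewhere allophone [r].
Occurrence 5 (position 11): no conditioning environment matches → elsewhere allophone [r].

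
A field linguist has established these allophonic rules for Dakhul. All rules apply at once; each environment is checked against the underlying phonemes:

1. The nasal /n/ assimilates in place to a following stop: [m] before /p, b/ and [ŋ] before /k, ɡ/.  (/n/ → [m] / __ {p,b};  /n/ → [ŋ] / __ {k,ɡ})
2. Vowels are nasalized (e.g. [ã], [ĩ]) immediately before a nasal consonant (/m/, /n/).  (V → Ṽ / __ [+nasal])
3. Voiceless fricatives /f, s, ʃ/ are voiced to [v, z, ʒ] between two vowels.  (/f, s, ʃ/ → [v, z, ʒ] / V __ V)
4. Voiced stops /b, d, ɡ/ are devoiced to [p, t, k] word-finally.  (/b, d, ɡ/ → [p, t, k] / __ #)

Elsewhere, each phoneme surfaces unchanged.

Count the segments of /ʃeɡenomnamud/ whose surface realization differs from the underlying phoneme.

4

Segments that undergo a rule: /e/ → [ẽ] (rule 2); /o/ → [õ] (rule 2); /a/ → [ã] (rule 2); /d/ → [t] (rule 4).
All other segments surface unchanged.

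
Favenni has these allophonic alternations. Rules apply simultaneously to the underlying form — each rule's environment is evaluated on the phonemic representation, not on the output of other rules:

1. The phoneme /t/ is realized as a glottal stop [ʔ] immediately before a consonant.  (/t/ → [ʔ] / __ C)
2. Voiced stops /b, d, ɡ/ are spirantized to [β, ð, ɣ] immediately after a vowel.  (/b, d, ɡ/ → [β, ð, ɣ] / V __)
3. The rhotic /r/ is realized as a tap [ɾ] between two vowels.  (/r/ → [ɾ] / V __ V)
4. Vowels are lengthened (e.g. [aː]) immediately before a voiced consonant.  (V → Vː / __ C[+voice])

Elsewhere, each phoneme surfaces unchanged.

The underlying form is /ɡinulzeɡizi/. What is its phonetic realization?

/ɡ/ (word-initial) is in the target of rule 2 but the environment (immediately after a vowel) is not met → [ɡ].
Rule 4 applies to /i/ (between /ɡ/ and /n/: before a voiced consonant) → [iː].
/n/ (between /i/ and /u/): no rule targets it → [n].
/u/ — between /n/ and /l/, before a voiced consonant — surfaces as [uː] (rule 4).
/l/ (between /u/ and /z/): no rule targets it → [l].
/z/ (between /l/ and /e/): no rule targets it → [z].
Rule 4 applies to /e/ (between /z/ and /ɡ/: before a voiced consonant) → [eː].
/ɡ/ — between /e/ and /i/, immediately after a vowel — surfaces as [ɣ] (rule 2).
/i/ (between /ɡ/ and /z/): before a voiced consonant, so rule 4 applies → [iː].
/z/ — not in any rule's target class → [z].
/i/ — word-final; rule 4 does not apply here → [i].

[ɡiːnuːlzeːɣiːzi]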